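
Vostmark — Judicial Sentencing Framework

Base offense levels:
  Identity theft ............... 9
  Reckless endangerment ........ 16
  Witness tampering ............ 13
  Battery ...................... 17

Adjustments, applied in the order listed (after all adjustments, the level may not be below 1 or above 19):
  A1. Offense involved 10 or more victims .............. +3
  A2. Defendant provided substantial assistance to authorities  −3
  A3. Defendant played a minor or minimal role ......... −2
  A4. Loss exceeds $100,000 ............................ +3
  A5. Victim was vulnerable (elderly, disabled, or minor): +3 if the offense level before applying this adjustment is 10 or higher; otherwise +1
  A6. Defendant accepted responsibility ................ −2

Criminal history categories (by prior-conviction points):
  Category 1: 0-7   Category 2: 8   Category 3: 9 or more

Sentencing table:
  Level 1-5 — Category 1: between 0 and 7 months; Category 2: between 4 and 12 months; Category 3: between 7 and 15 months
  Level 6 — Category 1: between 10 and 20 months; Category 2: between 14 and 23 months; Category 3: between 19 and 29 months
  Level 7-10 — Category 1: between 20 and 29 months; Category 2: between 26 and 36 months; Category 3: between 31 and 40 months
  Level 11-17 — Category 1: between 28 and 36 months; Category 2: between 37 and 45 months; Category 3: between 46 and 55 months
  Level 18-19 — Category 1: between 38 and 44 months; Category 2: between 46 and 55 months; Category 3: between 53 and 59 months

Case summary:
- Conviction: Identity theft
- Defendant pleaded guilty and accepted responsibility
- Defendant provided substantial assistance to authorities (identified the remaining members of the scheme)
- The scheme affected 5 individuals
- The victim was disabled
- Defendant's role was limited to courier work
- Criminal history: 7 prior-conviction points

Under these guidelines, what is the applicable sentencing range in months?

0-7 months

Base offense level for identity theft: 9.
A2 applies: 9 − 3 = 6.
A3 applies: 6 − 2 = 4.
A4 does not apply.
A5 applies (level before this adjustment is 4 < 10, so +1): 4 + 1 = 5.
A6 applies: 5 − 2 = 3.
Final offense level: 3.
Criminal history: 7 prior points → Category 1 (0-7).
Level 3 falls in the 1-5 band.
Grid: Level 1-5 × Category 1 = 0-7 months.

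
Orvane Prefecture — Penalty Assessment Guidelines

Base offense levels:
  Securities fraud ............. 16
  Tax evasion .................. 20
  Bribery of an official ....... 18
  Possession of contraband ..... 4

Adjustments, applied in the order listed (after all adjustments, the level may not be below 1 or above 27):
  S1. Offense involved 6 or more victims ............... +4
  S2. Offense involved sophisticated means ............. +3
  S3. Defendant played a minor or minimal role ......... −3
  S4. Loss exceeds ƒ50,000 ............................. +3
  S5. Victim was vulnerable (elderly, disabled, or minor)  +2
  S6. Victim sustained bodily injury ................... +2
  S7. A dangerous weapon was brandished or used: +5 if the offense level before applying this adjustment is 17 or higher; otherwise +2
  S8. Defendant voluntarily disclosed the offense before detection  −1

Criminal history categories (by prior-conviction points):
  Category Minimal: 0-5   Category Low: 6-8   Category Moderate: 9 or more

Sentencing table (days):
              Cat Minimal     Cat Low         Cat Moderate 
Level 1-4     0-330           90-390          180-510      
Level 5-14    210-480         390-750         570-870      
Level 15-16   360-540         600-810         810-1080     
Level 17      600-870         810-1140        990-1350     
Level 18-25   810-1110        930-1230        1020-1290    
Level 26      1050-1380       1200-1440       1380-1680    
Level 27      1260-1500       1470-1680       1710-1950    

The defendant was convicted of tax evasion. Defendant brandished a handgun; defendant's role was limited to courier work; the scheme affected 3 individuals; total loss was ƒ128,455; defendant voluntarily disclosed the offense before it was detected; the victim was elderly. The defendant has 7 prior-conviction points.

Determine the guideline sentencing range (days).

Base offense level for tax evasion: 20.
S1 does not apply.
S2 does not apply.
S3 applies: 20 − 3 = 17.
S4 applies: 17 + 3 = 20.
S5 applies: 20 + 2 = 22.
S7 applies (level before this adjustment is 22 ≥ 17, so +5): 22 + 5 = 27.
S8 applies: 27 − 1 = 26.
Final offense level: 26.
Criminal history: 7 prior points → Category Low (6-8).
Level 26 falls in the 26 band.
Grid: Level 26 × Category Low = 1200-1440 days.

1200-1440 days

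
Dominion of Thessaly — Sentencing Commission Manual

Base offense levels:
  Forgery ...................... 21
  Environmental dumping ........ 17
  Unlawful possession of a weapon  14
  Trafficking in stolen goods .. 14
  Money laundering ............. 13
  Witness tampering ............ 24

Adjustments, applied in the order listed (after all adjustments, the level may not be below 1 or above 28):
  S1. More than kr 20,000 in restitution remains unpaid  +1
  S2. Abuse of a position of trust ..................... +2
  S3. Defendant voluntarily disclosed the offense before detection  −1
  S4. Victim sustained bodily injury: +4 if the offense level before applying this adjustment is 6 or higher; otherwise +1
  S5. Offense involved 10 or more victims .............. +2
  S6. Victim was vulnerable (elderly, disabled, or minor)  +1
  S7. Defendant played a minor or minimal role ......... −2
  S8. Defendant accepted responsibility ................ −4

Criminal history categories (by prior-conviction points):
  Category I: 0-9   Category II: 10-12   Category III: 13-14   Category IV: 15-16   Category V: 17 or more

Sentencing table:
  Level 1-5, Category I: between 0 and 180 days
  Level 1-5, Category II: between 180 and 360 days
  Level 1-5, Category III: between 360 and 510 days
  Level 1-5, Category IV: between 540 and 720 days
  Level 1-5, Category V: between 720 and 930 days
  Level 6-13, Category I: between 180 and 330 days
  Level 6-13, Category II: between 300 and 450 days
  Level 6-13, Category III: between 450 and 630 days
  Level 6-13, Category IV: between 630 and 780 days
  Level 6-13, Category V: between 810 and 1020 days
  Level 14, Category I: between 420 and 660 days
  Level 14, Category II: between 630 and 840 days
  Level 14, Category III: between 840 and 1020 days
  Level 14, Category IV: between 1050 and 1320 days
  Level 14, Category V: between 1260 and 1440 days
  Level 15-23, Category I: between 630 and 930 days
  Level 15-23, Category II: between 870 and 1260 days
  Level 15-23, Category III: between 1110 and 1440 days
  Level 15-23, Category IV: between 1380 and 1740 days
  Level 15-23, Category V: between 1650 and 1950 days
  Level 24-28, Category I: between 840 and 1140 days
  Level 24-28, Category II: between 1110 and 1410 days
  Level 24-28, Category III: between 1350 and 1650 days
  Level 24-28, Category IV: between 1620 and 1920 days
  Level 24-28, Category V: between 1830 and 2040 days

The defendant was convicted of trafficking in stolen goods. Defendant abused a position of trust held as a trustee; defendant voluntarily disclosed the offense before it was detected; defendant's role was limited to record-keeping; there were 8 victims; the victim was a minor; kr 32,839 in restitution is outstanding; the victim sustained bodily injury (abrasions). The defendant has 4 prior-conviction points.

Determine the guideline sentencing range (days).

630-930 days

Base offense level for trafficking in stolen goods: 14.
S1 applies: 14 + 1 = 15.
S2 applies: 15 + 2 = 17.
S3 applies: 17 − 1 = 16.
S4 applies (level before this adjustment is 16 ≥ 6, so +4): 16 + 4 = 20.
S5 does not apply.
S6 applies: 20 + 1 = 21.
S7 applies: 21 − 2 = 19.
Final offense level: 19.
Criminal history: 4 prior points → Category I (0-9).
Level 19 falls in the 15-23 band.
Grid: Level 15-23 × Category I = 630-930 days.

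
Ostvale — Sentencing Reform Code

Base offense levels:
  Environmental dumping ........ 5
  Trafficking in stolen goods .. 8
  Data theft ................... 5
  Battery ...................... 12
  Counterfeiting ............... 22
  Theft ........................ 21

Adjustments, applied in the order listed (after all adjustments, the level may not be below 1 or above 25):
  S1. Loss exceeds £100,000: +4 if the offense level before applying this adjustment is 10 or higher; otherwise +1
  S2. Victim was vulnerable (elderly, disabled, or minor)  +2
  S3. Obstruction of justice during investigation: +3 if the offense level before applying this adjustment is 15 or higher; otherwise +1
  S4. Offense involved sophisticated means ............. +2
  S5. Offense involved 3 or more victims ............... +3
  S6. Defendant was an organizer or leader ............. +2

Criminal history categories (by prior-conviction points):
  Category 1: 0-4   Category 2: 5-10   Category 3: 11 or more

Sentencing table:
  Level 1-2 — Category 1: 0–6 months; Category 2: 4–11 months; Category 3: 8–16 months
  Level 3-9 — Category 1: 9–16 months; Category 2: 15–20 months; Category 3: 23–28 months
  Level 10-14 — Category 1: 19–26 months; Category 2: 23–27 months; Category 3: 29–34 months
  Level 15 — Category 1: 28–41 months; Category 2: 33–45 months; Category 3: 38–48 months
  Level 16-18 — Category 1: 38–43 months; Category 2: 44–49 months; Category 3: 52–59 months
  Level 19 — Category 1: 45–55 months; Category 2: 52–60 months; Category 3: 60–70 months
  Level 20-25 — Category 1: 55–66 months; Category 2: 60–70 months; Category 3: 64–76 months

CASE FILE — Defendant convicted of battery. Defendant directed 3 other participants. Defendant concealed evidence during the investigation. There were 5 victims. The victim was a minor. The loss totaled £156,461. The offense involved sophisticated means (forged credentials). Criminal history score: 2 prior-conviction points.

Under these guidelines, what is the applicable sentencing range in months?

55-66 months

Base offense level for battery: 12.
S1 applies (level before this adjustment is 12 ≥ 10, so +4): 12 + 4 = 16.
S2 applies: 16 + 2 = 18.
S3 applies (level before this adjustment is 18 ≥ 15, so +3): 18 + 3 = 21.
S4 applies: 21 + 2 = 23.
S5 applies: 23 + 3 = 26.
S6 applies: 26 + 2 = 28.
Level 28 exceeds the maximum of 25; capped at 25.
Final offense level: 25.
Criminal history: 2 prior points → Category 1 (0-4).
Level 25 falls in the 20-25 band.
Grid: Level 20-25 × Category 1 = 55-66 months.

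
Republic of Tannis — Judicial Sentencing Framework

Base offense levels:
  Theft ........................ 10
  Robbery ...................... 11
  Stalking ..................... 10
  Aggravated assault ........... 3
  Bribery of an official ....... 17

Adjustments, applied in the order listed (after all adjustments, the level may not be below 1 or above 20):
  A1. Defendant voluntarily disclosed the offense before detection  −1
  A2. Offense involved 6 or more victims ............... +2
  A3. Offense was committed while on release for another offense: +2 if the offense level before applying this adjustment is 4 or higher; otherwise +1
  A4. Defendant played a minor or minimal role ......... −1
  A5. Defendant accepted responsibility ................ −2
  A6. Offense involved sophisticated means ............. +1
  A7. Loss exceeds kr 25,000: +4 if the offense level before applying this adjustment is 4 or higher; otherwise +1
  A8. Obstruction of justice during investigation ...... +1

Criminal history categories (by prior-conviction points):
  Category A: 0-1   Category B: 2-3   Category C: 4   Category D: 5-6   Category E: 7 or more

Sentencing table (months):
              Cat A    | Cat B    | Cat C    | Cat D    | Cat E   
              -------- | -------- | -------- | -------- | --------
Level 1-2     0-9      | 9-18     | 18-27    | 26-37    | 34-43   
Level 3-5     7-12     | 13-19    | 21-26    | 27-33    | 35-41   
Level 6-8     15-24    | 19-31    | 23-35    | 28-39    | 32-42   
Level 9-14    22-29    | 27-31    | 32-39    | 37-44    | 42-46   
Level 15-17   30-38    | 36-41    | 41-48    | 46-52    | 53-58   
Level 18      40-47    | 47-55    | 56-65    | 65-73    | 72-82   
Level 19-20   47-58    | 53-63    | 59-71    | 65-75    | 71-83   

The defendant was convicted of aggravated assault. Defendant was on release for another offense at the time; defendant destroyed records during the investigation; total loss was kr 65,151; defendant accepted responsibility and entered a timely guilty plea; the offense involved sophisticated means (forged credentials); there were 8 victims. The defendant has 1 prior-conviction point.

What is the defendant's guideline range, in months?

Base offense level for aggravated assault: 3.
A1 does not apply.
A2 applies: 3 + 2 = 5.
A3 applies (level before this adjustment is 5 ≥ 4, so +2): 5 + 2 = 7.
A5 applies: 7 − 2 = 5.
A6 applies: 5 + 1 = 6.
A7 applies (level before this adjustment is 6 ≥ 4, so +4): 6 + 4 = 10.
A8 applies: 10 + 1 = 11.
Final offense level: 11.
Criminal history: 1 prior point → Category A (0-1).
Level 11 falls in the 9-14 band.
Grid: Level 9-14 × Category A = 22-29 months.

22-29 months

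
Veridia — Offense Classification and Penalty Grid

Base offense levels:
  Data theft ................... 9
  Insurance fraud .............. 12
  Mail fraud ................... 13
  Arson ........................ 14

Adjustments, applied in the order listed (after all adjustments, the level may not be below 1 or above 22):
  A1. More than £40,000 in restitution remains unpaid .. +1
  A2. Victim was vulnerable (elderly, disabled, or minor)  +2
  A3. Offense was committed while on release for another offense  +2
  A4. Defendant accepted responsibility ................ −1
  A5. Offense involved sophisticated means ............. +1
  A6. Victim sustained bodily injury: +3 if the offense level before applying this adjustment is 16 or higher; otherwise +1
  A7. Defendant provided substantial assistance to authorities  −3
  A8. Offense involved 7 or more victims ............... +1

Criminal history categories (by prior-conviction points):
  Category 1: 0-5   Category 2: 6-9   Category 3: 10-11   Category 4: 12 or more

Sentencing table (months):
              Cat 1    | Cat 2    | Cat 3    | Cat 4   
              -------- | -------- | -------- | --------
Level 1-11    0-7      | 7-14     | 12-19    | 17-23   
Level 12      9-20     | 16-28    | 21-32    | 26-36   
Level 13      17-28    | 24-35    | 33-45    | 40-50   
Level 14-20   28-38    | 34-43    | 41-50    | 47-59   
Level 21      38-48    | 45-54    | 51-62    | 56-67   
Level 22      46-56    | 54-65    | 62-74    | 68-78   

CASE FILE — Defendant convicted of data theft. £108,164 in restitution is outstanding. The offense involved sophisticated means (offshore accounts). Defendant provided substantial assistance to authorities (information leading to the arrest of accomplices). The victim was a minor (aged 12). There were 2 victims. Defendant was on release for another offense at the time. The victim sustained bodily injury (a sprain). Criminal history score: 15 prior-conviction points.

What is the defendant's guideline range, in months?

40-50 months

Base offense level for data theft: 9.
A1 applies: 9 + 1 = 10.
A2 applies: 10 + 2 = 12.
A3 applies: 12 + 2 = 14.
A5 applies: 14 + 1 = 15.
A6 applies (level before this adjustment is 15 < 16, so +1): 15 + 1 = 16.
A7 applies: 16 − 3 = 13.
A8 does not apply.
Final offense level: 13.
Criminal history: 15 prior points → Category 4 (12+).
Level 13 falls in the 13 band.
Grid: Level 13 × Category 4 = 40-50 months.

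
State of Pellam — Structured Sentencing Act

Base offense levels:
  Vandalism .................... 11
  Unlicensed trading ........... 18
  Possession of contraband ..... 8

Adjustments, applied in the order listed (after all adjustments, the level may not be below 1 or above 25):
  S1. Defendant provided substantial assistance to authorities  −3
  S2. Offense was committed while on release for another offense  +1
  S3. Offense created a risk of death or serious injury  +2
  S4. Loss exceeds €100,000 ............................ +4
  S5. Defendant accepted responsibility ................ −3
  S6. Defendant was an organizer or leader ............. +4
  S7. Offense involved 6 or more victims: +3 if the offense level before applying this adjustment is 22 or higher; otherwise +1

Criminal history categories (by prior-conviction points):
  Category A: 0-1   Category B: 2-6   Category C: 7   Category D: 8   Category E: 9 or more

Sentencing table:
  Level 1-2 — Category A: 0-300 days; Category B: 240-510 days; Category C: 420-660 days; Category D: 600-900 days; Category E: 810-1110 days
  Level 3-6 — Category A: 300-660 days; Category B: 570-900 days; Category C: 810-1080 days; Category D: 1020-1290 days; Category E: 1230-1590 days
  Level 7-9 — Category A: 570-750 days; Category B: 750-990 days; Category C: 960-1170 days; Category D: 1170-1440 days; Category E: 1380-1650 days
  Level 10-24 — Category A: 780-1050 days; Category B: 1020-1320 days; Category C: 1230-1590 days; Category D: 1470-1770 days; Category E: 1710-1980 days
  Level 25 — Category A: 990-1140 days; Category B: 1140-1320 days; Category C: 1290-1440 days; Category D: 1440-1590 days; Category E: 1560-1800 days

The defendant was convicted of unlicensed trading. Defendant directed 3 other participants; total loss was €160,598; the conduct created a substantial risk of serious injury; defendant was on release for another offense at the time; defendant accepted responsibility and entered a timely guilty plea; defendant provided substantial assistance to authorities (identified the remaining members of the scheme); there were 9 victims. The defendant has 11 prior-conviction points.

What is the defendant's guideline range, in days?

1560-1800 days

Base offense level for unlicensed trading: 18.
S1 applies: 18 − 3 = 15.
S2 applies: 15 + 1 = 16.
S3 applies: 16 + 2 = 18.
S4 applies: 18 + 4 = 22.
S5 applies: 22 − 3 = 19.
S6 applies: 19 + 4 = 23.
S7 applies (level before this adjustment is 23 ≥ 22, so +3): 23 + 3 = 26.
Level 26 exceeds the maximum of 25; capped at 25.
Final offense level: 25.
Criminal history: 11 prior points → Category E (9+).
Level 25 falls in the 25 band.
Grid: Level 25 × Category E = 1560-1800 days.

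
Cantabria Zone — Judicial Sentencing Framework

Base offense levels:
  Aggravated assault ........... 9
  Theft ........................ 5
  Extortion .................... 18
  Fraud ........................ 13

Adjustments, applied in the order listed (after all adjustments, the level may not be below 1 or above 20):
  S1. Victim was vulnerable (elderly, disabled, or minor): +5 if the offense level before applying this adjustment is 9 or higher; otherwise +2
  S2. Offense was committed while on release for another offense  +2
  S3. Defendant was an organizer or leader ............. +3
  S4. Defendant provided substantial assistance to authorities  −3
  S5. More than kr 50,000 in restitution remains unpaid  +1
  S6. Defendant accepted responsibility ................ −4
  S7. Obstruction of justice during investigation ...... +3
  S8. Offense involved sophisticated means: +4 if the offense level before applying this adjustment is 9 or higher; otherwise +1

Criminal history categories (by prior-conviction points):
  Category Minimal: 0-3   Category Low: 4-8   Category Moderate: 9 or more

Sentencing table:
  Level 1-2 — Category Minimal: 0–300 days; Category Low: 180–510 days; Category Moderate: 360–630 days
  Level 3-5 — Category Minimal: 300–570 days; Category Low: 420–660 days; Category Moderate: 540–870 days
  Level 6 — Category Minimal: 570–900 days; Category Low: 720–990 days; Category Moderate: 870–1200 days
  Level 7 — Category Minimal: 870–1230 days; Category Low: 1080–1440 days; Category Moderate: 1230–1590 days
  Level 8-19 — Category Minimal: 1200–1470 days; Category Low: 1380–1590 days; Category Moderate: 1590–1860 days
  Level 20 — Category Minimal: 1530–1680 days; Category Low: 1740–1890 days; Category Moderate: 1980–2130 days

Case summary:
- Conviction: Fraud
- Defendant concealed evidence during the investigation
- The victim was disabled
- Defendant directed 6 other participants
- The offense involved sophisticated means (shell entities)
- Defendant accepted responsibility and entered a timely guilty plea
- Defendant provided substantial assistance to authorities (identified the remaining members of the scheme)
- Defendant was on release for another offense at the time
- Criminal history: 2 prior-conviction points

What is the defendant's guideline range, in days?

1530-1680 days

Base offense level for fraud: 13.
S1 applies (level before this adjustment is 13 ≥ 9, so +5): 13 + 5 = 18.
S2 applies: 18 + 2 = 20.
S3 applies: 20 + 3 = 23.
S4 applies: 23 − 3 = 20.
S5 does not apply.
S6 applies: 20 − 4 = 16.
S7 applies: 16 + 3 = 19.
S8 applies (level before this adjustment is 19 ≥ 9, so +4): 19 + 4 = 23.
Level 23 exceeds the maximum of 20; capped at 20.
Final offense level: 20.
Criminal history: 2 prior points → Category Minimal (0-3).
Level 20 falls in the 20 band.
Grid: Level 20 × Category Minimal = 1530-1680 days.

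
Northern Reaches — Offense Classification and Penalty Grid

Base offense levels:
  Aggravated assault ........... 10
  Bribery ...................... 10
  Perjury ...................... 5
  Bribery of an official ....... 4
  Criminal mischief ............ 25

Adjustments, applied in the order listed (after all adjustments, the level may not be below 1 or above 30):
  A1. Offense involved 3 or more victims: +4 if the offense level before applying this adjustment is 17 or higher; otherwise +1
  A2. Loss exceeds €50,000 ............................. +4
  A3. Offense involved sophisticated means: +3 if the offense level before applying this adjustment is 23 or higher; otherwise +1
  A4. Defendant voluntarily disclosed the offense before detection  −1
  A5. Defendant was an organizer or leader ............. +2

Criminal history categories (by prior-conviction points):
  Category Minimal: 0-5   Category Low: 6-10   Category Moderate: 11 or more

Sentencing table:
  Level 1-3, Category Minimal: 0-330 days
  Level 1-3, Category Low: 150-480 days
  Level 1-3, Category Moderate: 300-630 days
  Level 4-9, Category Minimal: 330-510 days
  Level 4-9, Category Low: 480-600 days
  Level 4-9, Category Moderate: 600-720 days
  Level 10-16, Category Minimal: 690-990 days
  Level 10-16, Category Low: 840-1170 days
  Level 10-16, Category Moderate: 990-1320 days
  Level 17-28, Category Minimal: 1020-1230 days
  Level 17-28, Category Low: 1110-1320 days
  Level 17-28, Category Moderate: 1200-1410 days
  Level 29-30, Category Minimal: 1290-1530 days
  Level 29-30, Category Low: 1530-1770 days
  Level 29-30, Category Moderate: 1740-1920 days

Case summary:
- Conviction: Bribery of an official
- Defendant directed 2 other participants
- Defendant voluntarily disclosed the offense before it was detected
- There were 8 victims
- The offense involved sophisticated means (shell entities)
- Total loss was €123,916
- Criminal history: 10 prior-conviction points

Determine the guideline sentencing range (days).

Base offense level for bribery of an official: 4.
A1 applies (level before this adjustment is 4 < 17, so +1): 4 + 1 = 5.
A2 applies: 5 + 4 = 9.
A3 applies (level before this adjustment is 9 < 23, so +1): 9 + 1 = 10.
A4 applies: 10 − 1 = 9.
A5 applies: 9 + 2 = 11.
Final offense level: 11.
Criminal history: 10 prior points → Category Low (6-10).
Level 11 falls in the 10-16 band.
Grid: Level 10-16 × Category Low = 840-1170 days.

840-1170 days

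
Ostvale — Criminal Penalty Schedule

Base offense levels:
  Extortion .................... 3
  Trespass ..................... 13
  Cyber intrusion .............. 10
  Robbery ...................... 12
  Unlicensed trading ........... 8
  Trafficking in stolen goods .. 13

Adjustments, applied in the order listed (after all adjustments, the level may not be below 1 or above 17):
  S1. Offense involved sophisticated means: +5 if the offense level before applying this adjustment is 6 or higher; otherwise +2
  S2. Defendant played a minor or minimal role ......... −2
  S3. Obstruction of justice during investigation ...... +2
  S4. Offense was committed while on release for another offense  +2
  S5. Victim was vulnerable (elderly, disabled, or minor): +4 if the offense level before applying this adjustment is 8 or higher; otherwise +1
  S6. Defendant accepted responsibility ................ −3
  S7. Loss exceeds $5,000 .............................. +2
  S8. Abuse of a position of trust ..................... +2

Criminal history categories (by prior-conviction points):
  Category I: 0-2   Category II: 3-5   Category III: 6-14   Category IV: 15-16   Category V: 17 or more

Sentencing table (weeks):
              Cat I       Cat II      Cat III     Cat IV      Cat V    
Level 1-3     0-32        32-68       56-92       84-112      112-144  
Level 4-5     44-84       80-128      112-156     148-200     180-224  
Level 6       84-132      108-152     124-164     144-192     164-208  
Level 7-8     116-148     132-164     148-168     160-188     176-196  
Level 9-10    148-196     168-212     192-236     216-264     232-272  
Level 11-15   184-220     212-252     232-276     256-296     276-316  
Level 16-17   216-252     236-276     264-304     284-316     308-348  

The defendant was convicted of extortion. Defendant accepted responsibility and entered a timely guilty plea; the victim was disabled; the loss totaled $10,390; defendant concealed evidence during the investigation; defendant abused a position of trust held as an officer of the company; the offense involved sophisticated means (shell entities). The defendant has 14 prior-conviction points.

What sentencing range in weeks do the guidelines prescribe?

Base offense level for extortion: 3.
S1 applies (level before this adjustment is 3 < 6, so +2): 3 + 2 = 5.
S2 does not apply.
S3 applies: 5 + 2 = 7.
S5 applies (level before this adjustment is 7 < 8, so +1): 7 + 1 = 8.
S6 applies: 8 − 3 = 5.
S7 applies: 5 + 2 = 7.
S8 applies: 7 + 2 = 9.
Final offense level: 9.
Criminal history: 14 prior points → Category III (6-14).
Level 9 falls in the 9-10 band.
Grid: Level 9-10 × Category III = 192-236 weeks.

192-236 weeks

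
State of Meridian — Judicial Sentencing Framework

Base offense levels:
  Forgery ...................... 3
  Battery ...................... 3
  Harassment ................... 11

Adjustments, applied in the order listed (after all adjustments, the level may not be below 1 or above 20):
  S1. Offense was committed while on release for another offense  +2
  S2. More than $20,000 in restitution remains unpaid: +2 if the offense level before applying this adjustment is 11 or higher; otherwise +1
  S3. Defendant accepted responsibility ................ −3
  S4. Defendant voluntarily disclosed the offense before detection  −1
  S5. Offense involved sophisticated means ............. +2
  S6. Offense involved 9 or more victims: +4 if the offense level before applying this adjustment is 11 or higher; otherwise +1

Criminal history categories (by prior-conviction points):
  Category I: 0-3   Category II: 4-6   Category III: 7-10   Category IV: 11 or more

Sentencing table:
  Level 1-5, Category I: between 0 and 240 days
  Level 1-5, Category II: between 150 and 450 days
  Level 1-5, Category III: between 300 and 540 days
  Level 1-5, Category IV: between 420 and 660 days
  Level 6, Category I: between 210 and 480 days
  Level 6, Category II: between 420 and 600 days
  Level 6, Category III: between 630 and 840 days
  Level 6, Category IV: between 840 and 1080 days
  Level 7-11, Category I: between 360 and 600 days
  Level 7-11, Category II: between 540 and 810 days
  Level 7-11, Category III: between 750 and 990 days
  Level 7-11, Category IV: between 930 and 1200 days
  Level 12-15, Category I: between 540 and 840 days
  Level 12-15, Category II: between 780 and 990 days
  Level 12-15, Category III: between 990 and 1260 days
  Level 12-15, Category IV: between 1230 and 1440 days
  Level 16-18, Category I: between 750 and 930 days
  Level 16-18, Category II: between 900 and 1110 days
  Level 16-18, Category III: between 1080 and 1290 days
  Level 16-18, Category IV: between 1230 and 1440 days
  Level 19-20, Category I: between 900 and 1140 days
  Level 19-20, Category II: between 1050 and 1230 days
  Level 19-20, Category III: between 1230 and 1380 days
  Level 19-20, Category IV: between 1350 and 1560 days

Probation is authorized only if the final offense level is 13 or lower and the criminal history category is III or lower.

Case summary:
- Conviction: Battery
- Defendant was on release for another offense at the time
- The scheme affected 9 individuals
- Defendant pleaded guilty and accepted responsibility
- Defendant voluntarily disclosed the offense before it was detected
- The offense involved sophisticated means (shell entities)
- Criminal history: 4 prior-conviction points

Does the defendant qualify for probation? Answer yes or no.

Base offense level for battery: 3.
S1 applies: 3 + 2 = 5.
S2 does not apply.
S3 applies: 5 − 3 = 2.
S4 applies: 2 − 1 = 1.
S5 applies: 1 + 2 = 3.
S6 applies (level before this adjustment is 3 < 11, so +1): 3 + 1 = 4.
Final offense level: 4.
Criminal history: 4 prior points → Category II (4-6).
Level 4 falls in the 1-5 band.
Grid: Level 1-5 × Category II = 150-450 days.
Probation check: level 4 ≤ 13 and category II ≤ III → eligible.

Yes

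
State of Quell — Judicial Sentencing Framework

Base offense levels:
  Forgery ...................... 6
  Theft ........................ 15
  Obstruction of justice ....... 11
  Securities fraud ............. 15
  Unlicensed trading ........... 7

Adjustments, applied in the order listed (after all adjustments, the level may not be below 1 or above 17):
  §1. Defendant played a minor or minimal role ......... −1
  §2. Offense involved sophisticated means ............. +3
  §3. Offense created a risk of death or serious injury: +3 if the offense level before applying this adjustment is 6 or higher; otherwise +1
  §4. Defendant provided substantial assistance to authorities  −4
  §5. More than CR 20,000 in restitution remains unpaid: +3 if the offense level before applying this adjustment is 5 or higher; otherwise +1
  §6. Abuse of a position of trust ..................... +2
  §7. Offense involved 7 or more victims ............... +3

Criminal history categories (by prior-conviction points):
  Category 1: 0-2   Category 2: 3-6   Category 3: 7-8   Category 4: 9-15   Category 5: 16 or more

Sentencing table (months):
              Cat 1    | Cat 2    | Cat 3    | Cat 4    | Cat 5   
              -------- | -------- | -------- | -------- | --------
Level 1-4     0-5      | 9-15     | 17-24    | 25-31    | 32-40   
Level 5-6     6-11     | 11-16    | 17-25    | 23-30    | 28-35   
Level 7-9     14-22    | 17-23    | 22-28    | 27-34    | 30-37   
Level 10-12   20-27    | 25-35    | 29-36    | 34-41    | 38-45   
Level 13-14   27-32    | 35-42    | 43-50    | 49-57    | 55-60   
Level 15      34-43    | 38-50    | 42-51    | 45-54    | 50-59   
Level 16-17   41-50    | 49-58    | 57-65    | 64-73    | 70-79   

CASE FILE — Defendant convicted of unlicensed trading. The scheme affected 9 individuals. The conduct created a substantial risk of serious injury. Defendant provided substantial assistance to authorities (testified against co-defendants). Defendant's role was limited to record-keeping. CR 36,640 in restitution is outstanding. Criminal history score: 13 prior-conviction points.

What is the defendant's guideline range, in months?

Base offense level for unlicensed trading: 7.
§1 applies: 7 − 1 = 6.
§3 applies (level before this adjustment is 6 ≥ 6, so +3): 6 + 3 = 9.
§4 applies: 9 − 4 = 5.
§5 applies (level before this adjustment is 5 ≥ 5, so +3): 5 + 3 = 8.
§7 applies: 8 + 3 = 11.
Final offense level: 11.
Criminal history: 13 prior points → Category 4 (9-15).
Level 11 falls in the 10-12 band.
Grid: Level 10-12 × Category 4 = 34-41 months.

34-41 months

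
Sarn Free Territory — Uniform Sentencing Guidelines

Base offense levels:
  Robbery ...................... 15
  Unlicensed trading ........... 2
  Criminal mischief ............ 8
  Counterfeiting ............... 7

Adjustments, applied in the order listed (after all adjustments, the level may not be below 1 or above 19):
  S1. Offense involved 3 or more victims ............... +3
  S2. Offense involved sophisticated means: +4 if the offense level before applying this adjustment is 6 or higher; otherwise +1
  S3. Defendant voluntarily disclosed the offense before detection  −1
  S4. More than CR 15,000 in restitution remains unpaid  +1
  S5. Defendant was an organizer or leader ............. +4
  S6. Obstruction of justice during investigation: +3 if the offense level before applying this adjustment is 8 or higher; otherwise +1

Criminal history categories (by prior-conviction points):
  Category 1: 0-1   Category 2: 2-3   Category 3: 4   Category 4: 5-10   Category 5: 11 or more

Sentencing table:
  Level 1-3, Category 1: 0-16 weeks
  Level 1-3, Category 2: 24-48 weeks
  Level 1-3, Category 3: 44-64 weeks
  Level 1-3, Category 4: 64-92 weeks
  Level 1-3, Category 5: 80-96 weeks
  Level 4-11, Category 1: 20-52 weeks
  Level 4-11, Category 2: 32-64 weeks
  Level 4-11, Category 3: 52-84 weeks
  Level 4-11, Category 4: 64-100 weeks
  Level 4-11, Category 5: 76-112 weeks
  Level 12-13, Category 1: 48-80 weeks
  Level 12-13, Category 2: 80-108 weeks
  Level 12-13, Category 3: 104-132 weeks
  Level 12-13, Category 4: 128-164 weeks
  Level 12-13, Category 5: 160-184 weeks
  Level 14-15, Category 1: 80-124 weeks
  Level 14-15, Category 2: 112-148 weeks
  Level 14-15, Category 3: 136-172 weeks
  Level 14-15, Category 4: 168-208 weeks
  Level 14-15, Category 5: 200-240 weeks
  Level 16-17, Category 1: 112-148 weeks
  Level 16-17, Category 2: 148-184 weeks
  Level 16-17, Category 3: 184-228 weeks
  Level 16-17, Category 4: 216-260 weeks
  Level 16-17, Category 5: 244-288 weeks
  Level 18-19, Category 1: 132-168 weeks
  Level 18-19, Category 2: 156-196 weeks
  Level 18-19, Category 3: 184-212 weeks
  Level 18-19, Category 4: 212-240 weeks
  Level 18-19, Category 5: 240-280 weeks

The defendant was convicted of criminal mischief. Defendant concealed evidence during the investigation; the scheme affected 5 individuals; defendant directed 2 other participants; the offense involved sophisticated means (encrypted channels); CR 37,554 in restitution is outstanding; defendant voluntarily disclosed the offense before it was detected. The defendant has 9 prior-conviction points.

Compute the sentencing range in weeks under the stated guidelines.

Base offense level for criminal mischief: 8.
S1 applies: 8 + 3 = 11.
S2 applies (level before this adjustment is 11 ≥ 6, so +4): 11 + 4 = 15.
S3 applies: 15 − 1 = 14.
S4 applies: 14 + 1 = 15.
S5 applies: 15 + 4 = 19.
S6 applies (level before this adjustment is 19 ≥ 8, so +3): 19 + 3 = 22.
Level 22 exceeds the maximum of 19; capped at 19.
Final offense level: 19.
Criminal history: 9 prior points → Category 4 (5-10).
Level 19 falls in the 18-19 band.
Grid: Level 18-19 × Category 4 = 212-240 weeks.

212-240 weeks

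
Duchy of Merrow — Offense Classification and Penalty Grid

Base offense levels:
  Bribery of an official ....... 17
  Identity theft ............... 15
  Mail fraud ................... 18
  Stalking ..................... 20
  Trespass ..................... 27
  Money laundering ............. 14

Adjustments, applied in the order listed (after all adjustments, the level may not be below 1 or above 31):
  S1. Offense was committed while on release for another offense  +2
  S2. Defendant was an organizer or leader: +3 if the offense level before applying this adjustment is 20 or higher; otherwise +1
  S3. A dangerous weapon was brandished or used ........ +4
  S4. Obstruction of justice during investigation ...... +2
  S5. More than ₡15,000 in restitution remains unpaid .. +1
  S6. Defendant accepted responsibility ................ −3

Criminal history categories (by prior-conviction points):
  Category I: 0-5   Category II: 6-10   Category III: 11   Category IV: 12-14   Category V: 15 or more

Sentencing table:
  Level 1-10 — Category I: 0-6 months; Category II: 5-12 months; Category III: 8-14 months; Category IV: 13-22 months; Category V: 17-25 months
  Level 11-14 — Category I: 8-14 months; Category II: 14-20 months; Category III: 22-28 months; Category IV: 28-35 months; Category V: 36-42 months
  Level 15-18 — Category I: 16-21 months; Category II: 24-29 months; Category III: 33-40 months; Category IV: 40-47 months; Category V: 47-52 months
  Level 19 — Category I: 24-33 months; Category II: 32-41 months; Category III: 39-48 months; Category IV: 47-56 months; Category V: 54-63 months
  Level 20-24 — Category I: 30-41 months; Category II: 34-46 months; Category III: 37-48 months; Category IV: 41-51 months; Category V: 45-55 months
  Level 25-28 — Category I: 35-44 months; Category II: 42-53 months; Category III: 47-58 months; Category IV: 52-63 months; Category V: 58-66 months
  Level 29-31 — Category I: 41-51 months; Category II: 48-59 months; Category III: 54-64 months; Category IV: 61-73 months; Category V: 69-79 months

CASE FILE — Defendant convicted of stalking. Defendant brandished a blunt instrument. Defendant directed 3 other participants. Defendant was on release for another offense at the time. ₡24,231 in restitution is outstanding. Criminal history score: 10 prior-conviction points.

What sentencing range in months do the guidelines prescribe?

48-59 months

Base offense level for stalking: 20.
S1 applies: 20 + 2 = 22.
S2 applies (level before this adjustment is 22 ≥ 20, so +3): 22 + 3 = 25.
S3 applies: 25 + 4 = 29.
S4 does not apply.
S5 applies: 29 + 1 = 30.
Final offense level: 30.
Criminal history: 10 prior points → Category II (6-10).
Level 30 falls in the 29-31 band.
Grid: Level 29-31 × Category II = 48-59 months.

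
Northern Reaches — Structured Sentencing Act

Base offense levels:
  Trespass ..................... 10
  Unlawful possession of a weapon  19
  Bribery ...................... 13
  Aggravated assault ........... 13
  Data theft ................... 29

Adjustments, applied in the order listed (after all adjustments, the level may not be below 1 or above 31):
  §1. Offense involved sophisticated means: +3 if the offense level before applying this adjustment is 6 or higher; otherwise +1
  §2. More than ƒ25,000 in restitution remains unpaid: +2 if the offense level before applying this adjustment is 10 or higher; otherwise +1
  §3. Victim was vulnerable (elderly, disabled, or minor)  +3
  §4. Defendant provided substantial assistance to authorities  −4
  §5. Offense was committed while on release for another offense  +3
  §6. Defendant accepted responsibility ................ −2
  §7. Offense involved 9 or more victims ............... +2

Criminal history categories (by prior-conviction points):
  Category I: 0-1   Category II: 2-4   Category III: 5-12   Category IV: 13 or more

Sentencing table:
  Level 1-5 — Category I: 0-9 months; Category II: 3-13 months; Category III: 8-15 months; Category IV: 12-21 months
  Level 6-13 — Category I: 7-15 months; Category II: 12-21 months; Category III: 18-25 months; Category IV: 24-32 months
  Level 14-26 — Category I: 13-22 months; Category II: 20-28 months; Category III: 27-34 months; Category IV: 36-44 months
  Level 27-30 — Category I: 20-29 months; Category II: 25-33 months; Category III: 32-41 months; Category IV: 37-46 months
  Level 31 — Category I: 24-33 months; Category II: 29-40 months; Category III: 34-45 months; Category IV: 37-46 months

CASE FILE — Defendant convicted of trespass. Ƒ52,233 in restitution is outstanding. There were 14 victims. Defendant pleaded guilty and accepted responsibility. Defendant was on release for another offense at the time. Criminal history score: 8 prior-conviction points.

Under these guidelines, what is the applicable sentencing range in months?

Base offense level for trespass: 10.
§1 does not apply.
§2 applies (level before this adjustment is 10 ≥ 10, so +2): 10 + 2 = 12.
§5 applies: 12 + 3 = 15.
§6 applies: 15 − 2 = 13.
§7 applies: 13 + 2 = 15.
Final offense level: 15.
Criminal history: 8 prior points → Category III (5-12).
Level 15 falls in the 14-26 band.
Grid: Level 14-26 × Category III = 27-34 months.

27-34 months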